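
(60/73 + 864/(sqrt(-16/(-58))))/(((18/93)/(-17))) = -18972 * sqrt(58)-5270/73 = -144558.64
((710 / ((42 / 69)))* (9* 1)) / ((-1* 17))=-73485 / 119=-617.52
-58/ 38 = -29/ 19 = -1.53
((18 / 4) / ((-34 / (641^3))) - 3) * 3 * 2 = -7111118079 / 34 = -209150531.74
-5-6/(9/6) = -9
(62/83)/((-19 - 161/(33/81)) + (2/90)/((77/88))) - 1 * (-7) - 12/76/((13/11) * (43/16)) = 141778207877/20404194278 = 6.95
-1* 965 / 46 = -965 / 46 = -20.98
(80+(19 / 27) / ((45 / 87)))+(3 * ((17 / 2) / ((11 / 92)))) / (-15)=299119 / 4455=67.14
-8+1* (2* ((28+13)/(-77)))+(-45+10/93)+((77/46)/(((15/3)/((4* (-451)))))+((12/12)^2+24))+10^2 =-438855454/823515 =-532.91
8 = 8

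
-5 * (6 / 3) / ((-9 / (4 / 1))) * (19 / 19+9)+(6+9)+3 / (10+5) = 2684 / 45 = 59.64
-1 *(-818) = 818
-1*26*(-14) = 364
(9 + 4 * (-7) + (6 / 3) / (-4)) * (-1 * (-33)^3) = -1401543 / 2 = -700771.50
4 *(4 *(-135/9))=-240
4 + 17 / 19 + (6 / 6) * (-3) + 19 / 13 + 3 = 1570 / 247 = 6.36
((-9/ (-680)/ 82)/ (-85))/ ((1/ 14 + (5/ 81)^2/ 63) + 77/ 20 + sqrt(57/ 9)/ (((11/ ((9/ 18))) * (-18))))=-14592511926627327/ 30135548798856787502080-626458930713 * sqrt(57)/ 6027109759771357500416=-0.00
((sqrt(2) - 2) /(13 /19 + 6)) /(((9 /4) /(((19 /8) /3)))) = -0.03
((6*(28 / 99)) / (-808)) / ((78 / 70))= -245 / 129987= -0.00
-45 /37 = -1.22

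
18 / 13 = 1.38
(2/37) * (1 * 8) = 16/37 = 0.43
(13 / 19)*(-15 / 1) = -195 / 19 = -10.26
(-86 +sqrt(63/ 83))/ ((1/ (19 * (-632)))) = 1022226.31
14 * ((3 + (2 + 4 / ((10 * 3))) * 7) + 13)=433.07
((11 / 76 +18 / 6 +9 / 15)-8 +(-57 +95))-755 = -274077 / 380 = -721.26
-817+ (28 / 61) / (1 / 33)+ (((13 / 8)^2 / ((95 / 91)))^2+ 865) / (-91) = -166505474039301 / 205200486400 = -811.43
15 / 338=0.04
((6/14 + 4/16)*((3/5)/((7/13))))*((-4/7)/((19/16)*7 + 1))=-11856/255535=-0.05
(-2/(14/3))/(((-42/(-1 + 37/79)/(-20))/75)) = 4500/553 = 8.14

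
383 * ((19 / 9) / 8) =7277 / 72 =101.07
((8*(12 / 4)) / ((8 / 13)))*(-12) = -468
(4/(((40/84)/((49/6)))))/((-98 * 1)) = -7/10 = -0.70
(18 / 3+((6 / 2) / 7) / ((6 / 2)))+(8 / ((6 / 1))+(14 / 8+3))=1027 / 84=12.23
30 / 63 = 10 / 21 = 0.48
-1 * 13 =-13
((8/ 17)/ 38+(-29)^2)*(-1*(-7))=1901529/ 323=5887.09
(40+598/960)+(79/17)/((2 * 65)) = 4313071/106080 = 40.66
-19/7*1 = -19/7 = -2.71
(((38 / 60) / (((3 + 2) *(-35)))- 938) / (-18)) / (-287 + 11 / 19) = -93565861 / 514269000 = -0.18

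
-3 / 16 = -0.19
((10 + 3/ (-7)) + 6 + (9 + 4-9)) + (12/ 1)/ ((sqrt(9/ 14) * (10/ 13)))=26 * sqrt(14)/ 5 + 137/ 7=39.03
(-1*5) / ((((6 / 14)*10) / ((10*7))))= -245 / 3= -81.67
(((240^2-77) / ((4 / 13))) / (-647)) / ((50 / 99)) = -74032101 / 129400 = -572.12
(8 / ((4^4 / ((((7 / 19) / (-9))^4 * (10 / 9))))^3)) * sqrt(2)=1730160900125 * sqrt(2) / 119459522640218243716597697082556416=0.00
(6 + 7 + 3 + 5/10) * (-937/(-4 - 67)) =30921/142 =217.75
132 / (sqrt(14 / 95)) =66 *sqrt(1330) / 7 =343.85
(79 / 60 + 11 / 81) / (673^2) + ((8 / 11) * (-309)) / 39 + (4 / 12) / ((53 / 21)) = -31309614208193 / 5561053203420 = -5.63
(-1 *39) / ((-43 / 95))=3705 / 43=86.16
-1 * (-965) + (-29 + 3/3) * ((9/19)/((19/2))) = 347861/361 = 963.60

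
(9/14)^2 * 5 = 405/196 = 2.07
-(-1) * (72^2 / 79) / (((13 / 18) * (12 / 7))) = 54432 / 1027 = 53.00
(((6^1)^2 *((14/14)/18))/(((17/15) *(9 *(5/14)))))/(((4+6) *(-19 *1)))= -0.00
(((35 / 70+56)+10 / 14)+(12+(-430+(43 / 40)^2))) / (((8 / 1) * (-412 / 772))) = 777376401 / 9228800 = 84.23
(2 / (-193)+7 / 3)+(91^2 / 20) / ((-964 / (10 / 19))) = 2.10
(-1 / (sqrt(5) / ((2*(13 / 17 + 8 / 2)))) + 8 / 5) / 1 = 8 / 5 - 162*sqrt(5) / 85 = -2.66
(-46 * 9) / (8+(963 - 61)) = -207 / 455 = -0.45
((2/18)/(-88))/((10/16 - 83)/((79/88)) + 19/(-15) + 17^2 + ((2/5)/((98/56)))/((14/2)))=-0.00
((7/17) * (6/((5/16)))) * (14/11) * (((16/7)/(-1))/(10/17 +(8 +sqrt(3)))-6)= -241535616/3823963 +365568 * sqrt(3)/1124695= -62.60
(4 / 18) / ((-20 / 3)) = -1 / 30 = -0.03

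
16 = 16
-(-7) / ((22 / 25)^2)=4375 / 484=9.04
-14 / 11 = -1.27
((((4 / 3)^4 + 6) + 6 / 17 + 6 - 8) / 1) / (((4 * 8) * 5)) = 5173 / 110160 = 0.05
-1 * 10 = -10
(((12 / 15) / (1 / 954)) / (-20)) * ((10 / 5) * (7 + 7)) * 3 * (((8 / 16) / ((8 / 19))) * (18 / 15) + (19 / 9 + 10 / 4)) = -2418549 / 125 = -19348.39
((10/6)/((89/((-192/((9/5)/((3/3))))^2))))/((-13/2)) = -1024000/31239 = -32.78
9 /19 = 0.47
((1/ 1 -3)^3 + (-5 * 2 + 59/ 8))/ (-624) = 85/ 4992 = 0.02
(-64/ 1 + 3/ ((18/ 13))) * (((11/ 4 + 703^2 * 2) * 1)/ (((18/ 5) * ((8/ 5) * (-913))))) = 36670409825/ 3155328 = 11621.74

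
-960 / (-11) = 960 / 11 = 87.27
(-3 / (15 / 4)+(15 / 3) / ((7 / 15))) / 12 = 347 / 420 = 0.83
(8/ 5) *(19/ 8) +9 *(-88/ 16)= -457/ 10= -45.70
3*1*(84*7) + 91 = 1855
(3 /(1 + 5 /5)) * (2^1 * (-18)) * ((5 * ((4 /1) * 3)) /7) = -3240 /7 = -462.86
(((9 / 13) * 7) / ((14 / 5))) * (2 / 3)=15 / 13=1.15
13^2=169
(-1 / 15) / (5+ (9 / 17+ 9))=-17 / 3705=-0.00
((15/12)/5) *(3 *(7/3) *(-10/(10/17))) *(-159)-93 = 18549/4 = 4637.25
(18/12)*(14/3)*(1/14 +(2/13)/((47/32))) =1507/1222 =1.23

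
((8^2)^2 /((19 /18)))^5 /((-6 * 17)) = -363087263602825104457728 /42093683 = -8625694824632596.40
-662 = -662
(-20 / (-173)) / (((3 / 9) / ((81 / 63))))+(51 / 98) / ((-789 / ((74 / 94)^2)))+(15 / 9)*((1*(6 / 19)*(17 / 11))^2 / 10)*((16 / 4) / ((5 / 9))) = 1573238128647487 / 2151226899303790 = 0.73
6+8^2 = 70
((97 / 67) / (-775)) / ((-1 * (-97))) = -1 / 51925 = -0.00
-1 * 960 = -960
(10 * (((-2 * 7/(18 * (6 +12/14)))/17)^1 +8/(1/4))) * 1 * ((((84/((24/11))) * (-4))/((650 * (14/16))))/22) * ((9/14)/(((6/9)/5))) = -234959/12376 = -18.99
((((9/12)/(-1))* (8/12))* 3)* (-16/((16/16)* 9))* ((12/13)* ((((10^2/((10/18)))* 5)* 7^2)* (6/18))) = 470400/13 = 36184.62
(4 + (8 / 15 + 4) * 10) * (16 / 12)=592 / 9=65.78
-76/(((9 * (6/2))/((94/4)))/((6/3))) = -3572/27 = -132.30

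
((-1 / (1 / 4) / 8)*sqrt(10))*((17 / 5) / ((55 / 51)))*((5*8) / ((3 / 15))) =-3468*sqrt(10) / 11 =-996.98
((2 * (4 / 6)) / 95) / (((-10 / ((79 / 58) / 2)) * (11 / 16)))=-0.00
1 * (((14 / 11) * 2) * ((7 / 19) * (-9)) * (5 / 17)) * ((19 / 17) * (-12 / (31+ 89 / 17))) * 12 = 22680 / 2057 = 11.03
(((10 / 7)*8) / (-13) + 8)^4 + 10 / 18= 1587217197749 / 617174649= 2571.75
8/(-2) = -4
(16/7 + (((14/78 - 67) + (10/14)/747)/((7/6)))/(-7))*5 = 58110970/1110291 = 52.34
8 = 8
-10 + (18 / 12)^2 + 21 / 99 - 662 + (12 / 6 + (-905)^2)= 108023185 / 132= 818357.46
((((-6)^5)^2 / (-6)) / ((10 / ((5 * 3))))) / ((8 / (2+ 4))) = -11337408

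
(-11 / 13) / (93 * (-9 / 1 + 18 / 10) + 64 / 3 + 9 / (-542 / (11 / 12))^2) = 70503360 / 54014972063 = 0.00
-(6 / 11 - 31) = 335 / 11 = 30.45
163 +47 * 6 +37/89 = 39642/89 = 445.42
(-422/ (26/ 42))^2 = 78535044/ 169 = 464704.40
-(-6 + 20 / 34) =92 / 17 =5.41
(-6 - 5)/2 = -11/2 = -5.50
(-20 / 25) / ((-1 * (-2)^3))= -0.10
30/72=5/12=0.42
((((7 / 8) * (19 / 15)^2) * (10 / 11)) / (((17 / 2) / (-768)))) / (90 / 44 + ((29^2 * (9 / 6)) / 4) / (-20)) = 10350592 / 1231803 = 8.40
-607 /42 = -14.45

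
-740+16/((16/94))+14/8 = -2577/4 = -644.25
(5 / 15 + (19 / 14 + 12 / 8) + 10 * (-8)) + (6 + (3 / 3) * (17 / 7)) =-1436 / 21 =-68.38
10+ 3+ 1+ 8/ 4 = 16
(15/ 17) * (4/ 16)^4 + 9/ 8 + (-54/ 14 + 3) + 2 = 69193/ 30464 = 2.27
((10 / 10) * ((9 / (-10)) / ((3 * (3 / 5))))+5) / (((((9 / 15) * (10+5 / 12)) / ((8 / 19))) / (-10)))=-288 / 95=-3.03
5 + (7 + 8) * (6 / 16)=85 / 8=10.62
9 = 9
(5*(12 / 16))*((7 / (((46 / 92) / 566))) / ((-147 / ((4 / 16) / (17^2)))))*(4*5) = -7075 / 2023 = -3.50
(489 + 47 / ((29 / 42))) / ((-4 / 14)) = -113085 / 58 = -1949.74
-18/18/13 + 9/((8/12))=349/26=13.42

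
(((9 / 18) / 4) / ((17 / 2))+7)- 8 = -67 / 68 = -0.99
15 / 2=7.50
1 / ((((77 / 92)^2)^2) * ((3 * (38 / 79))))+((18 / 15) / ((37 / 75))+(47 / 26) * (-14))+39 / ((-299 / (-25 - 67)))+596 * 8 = 4586234764891001 / 963790925097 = 4758.54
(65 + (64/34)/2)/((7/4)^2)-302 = -233630/833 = -280.47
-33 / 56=-0.59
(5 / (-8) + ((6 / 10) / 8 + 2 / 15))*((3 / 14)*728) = -65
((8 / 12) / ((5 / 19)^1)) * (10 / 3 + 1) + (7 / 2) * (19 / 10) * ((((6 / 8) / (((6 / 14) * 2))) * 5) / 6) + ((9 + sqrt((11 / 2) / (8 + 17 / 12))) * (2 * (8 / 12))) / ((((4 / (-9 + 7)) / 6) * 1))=-23.23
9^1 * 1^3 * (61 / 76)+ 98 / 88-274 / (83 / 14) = -1314193 / 34694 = -37.88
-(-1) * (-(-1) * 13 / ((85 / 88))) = 1144 / 85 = 13.46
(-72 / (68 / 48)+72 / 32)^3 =-36035099127 / 314432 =-114603.79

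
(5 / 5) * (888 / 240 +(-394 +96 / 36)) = -11629 / 30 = -387.63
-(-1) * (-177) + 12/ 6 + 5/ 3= -520/ 3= -173.33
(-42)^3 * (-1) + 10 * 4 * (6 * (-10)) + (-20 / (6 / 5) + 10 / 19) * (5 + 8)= 4074256 / 57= 71478.18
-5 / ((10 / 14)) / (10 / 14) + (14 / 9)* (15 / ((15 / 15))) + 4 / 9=629 / 45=13.98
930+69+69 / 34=34035 / 34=1001.03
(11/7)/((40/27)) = 297/280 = 1.06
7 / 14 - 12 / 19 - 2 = -81 / 38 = -2.13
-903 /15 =-301 /5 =-60.20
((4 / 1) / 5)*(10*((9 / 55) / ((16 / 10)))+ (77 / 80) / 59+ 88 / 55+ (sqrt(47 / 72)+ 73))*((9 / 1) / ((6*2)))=45.87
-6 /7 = -0.86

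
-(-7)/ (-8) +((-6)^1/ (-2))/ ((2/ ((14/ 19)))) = 35/ 152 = 0.23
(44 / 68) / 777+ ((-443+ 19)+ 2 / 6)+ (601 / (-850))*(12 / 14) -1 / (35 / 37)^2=-983319584 / 2311575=-425.39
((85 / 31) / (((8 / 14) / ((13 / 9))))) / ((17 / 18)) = 455 / 62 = 7.34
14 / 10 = 7 / 5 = 1.40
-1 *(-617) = 617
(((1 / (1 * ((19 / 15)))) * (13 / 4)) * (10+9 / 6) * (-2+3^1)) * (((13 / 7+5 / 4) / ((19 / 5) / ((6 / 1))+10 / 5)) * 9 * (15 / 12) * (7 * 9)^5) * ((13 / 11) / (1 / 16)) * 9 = 4368939611478931125 / 66044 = 66151953417099.68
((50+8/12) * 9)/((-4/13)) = -1482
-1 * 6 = -6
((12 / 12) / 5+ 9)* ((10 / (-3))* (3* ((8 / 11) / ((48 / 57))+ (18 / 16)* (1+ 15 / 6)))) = -19435 / 44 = -441.70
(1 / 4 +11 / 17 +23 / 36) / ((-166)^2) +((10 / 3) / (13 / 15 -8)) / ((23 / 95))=-20025744665 / 10375743348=-1.93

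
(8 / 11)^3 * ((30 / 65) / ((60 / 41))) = 10496 / 86515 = 0.12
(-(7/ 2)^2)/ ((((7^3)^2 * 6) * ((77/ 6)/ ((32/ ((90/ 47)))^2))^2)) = -159897387008/ 19458188701875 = -0.01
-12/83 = -0.14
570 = 570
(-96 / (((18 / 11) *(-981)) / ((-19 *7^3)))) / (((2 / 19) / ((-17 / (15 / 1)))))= 185239208 / 44145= 4196.15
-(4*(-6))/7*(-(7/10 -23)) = 2676/35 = 76.46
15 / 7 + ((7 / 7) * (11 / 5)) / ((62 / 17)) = 5959 / 2170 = 2.75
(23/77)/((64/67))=1541/4928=0.31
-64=-64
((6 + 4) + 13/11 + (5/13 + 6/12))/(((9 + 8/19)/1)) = 65569/51194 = 1.28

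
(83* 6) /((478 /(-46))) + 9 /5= -55119 /1195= -46.12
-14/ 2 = -7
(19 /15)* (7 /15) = 133 /225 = 0.59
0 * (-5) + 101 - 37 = 64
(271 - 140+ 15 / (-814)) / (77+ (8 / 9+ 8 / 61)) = 58533831 / 34866062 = 1.68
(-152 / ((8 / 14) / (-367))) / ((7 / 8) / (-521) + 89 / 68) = 6917104432 / 92619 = 74683.43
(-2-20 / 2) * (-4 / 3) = 16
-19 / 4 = -4.75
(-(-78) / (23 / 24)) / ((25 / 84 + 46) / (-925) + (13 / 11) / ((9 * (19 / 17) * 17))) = -91199908800 / 48339169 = -1886.67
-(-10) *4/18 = 20/9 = 2.22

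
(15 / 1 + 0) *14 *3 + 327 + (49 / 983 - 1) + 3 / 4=3762137 / 3932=956.80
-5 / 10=-1 / 2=-0.50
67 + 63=130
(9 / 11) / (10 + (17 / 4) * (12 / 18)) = 54 / 847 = 0.06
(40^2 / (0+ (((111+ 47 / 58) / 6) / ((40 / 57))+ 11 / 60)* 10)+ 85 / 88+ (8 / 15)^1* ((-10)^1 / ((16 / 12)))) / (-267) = -32205667 / 2915046904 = -0.01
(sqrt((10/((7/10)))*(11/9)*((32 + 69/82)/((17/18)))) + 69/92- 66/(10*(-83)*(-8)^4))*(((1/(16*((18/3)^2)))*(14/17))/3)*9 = 2974797/924712960 + 5*sqrt(144530617)/568752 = 0.11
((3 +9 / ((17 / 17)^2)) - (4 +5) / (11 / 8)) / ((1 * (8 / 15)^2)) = 19.18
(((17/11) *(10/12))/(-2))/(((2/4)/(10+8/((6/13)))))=-3485/99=-35.20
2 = 2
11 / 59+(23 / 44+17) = 45973 / 2596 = 17.71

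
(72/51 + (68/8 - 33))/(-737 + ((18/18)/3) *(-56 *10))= 2355/94214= 0.02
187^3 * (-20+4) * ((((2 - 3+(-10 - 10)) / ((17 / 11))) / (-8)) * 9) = -1599412122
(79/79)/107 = 1/107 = 0.01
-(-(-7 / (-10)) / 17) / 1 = 7 / 170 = 0.04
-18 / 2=-9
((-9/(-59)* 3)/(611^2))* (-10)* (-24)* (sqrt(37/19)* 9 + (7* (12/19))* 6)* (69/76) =1006020* sqrt(703)/7951363979 + 56337120/7951363979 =0.01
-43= -43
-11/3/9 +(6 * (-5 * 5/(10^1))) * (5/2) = -37.91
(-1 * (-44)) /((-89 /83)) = -3652 /89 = -41.03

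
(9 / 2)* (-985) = -8865 / 2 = -4432.50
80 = 80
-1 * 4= -4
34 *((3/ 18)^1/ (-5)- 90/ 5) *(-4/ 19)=129.08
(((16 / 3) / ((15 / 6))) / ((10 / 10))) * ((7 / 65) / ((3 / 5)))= 0.38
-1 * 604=-604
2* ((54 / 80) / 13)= 27 / 260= 0.10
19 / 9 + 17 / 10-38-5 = -3527 / 90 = -39.19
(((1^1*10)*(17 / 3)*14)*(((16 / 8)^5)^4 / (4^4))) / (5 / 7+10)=13647872 / 45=303286.04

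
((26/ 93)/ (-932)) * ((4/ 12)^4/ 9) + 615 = 19429942217/ 31593402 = 615.00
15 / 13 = 1.15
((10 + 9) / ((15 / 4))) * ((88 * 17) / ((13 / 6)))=227392 / 65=3498.34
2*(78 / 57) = 52 / 19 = 2.74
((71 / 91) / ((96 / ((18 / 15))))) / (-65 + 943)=71 / 6391840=0.00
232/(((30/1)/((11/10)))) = 638/75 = 8.51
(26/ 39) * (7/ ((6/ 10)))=70/ 9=7.78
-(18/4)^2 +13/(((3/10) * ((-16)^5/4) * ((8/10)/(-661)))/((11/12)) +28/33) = -574449153/28542902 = -20.13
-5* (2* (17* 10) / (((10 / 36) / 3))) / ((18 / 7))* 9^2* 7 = -4048380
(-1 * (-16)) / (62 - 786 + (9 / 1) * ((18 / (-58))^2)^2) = -11316496 / 512012395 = -0.02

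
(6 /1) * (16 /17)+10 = 266 /17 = 15.65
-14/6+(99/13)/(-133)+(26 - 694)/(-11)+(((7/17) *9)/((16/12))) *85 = 67232929/228228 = 294.59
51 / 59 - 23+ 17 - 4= -539 / 59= -9.14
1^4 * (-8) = -8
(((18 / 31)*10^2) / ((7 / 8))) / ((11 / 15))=216000 / 2387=90.49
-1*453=-453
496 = 496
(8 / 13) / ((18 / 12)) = 16 / 39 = 0.41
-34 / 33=-1.03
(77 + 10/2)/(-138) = -41/69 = -0.59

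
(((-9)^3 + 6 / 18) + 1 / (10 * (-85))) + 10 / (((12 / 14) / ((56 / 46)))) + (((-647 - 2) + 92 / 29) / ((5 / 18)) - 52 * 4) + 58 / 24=-11038610347 / 3401700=-3245.03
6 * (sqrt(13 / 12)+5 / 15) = 2+sqrt(39) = 8.24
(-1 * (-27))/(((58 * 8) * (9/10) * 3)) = 5/232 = 0.02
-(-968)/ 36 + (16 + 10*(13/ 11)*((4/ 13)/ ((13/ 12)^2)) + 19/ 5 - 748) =-58408981/ 83655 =-698.21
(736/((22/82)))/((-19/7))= -1010.68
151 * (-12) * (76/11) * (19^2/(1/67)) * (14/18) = -235513949.58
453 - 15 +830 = 1268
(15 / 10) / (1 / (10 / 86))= 15 / 86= 0.17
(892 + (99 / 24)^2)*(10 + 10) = 18180.31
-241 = -241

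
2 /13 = 0.15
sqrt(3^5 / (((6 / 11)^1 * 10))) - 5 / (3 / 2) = -10 / 3 + 9 * sqrt(55) / 10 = 3.34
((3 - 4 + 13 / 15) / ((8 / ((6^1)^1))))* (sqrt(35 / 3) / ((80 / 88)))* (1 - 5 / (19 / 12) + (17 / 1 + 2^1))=-176* sqrt(105) / 285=-6.33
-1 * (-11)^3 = 1331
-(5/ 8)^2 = -25/ 64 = -0.39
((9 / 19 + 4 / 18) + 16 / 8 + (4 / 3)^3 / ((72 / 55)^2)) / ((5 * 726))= 84749 / 75418695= 0.00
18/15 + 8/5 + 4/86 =2.85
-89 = -89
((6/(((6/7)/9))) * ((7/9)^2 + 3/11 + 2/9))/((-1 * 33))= -6860/3267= -2.10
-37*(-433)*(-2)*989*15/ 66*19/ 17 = -1505253055/ 187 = -8049481.58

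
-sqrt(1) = -1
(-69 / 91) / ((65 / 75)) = -1035 / 1183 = -0.87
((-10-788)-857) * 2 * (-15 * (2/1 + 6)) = 397200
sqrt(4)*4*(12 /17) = 96 /17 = 5.65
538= 538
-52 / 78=-2 / 3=-0.67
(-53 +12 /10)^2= 67081 /25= 2683.24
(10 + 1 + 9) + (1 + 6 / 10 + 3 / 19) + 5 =2542 / 95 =26.76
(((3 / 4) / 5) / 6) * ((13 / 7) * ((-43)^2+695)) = 4134 / 35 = 118.11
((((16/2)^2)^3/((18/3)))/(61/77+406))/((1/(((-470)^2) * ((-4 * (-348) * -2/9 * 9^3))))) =-55860923046297600/10441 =-5350150660501.64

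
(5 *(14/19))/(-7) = -10/19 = -0.53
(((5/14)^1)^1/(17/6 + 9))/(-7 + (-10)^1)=-15/8449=-0.00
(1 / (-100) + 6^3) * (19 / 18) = 410381 / 1800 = 227.99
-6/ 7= -0.86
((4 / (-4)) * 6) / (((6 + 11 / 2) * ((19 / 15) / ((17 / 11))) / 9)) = -27540 / 4807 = -5.73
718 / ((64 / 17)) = 190.72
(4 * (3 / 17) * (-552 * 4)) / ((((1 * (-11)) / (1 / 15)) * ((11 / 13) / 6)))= 688896 / 10285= 66.98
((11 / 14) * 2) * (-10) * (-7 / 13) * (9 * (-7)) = -6930 / 13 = -533.08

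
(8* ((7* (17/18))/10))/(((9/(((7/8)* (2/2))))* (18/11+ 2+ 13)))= 9163/296460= 0.03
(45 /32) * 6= 135 /16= 8.44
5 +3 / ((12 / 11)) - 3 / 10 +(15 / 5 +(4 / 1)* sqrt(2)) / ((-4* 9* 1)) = 221 / 30 - sqrt(2) / 9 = 7.21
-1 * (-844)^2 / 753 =-712336 / 753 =-946.00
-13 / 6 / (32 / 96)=-13 / 2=-6.50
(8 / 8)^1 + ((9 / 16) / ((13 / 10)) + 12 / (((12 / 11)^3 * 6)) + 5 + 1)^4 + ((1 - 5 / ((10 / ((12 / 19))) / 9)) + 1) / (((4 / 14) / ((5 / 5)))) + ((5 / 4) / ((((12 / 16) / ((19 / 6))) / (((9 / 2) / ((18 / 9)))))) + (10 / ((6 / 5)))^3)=4630.02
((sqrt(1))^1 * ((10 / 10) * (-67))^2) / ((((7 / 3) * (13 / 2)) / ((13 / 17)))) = 26934 / 119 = 226.34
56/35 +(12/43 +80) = 17604/215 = 81.88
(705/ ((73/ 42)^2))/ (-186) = -207270/ 165199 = -1.25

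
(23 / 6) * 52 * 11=6578 / 3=2192.67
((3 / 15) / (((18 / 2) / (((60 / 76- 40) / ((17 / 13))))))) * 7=-13559 / 2907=-4.66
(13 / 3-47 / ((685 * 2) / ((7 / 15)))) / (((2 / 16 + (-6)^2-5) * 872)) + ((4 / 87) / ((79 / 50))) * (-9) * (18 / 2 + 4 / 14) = -21750731631323 / 8944597459350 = -2.43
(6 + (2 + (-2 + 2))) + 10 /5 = 10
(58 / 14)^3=24389 / 343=71.10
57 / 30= 19 / 10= 1.90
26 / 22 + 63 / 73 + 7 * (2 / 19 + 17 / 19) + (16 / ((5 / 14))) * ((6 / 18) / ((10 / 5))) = 198881 / 12045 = 16.51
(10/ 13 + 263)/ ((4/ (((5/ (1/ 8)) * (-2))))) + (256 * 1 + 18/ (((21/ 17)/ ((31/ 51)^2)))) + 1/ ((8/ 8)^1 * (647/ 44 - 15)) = -23285686/ 4641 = -5017.39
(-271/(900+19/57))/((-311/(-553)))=-449589/840011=-0.54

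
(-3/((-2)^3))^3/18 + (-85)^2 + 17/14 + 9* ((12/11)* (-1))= 568998631/78848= 7216.40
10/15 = 2/3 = 0.67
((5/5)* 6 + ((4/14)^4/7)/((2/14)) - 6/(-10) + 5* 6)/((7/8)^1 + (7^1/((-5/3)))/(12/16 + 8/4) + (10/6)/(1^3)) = 116018232/3214939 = 36.09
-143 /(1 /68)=-9724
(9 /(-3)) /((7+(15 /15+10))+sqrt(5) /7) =-2646 /15871+21 * sqrt(5) /15871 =-0.16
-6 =-6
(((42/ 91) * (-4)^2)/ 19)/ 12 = 8/ 247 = 0.03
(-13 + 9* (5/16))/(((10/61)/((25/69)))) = -49715/2208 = -22.52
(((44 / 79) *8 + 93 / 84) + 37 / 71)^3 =872349889937116499 / 3873739517724608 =225.20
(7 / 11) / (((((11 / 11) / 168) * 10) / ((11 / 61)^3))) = 71148 / 1134905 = 0.06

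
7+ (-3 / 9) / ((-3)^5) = 7.00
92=92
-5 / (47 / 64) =-320 / 47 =-6.81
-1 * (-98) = 98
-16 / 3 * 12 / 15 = -64 / 15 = -4.27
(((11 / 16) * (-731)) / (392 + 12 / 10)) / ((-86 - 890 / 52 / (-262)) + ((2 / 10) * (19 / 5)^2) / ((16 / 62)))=8558639375 / 500498291564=0.02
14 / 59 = 0.24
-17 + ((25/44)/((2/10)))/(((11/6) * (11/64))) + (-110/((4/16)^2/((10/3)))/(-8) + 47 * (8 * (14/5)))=35500747/19965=1778.15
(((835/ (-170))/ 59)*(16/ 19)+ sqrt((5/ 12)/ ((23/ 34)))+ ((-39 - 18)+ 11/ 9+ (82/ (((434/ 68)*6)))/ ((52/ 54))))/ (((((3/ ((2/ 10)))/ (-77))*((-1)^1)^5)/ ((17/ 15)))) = -285399804239/ 914820075+ 1309*sqrt(11730)/ 31050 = -307.41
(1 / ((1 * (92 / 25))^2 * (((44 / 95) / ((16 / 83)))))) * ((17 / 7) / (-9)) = -0.01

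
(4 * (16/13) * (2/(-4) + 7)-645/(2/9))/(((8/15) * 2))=-2691.09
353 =353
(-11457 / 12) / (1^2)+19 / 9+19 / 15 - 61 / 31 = -5319637 / 5580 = -953.34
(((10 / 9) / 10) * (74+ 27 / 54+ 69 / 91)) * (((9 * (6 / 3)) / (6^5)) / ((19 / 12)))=13697 / 1120392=0.01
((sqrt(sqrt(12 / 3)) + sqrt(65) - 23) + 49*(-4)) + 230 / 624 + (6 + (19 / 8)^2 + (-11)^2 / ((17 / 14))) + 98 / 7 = -3960761 / 42432 + sqrt(2) + sqrt(65) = -83.87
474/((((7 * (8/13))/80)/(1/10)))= 6162/7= 880.29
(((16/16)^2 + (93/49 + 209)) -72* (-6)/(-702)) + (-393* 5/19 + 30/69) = 30146334/278369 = 108.30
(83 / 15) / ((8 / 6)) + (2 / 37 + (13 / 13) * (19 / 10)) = 4517 / 740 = 6.10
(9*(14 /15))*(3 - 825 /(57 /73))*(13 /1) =-10929828 /95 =-115050.82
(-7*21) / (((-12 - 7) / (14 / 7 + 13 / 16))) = 21.76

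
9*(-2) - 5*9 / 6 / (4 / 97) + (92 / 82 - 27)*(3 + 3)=-116487 / 328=-355.14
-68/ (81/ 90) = -680/ 9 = -75.56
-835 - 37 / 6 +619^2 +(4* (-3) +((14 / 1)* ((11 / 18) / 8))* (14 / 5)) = 68815949 / 180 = 382310.83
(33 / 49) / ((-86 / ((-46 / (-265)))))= -759 / 558355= -0.00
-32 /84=-8 /21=-0.38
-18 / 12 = -3 / 2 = -1.50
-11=-11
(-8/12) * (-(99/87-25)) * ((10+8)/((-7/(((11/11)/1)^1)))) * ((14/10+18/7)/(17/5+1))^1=36.92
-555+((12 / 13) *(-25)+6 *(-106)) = -15783 / 13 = -1214.08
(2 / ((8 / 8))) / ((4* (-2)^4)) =1 / 32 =0.03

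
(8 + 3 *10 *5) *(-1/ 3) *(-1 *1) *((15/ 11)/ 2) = 395/ 11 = 35.91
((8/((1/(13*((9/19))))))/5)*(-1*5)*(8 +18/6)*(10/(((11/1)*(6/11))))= -17160/19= -903.16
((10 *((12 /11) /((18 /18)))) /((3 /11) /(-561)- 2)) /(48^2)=-187 /79008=-0.00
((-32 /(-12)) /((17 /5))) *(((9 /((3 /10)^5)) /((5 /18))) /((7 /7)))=1600000 /153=10457.52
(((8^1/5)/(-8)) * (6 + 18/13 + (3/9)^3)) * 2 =-1042/351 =-2.97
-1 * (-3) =3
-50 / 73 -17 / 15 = -1991 / 1095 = -1.82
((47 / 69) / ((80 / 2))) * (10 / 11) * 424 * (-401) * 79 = -157824778 / 759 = -207937.78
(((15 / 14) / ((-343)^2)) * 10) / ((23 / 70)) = 750 / 2705927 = 0.00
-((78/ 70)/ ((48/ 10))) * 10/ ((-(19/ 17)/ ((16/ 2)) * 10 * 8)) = 221/ 1064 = 0.21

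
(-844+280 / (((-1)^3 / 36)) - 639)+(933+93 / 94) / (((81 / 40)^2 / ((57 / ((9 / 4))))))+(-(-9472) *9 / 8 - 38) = 495968395 / 102789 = 4825.11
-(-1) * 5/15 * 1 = 1/3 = 0.33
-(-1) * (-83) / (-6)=83 / 6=13.83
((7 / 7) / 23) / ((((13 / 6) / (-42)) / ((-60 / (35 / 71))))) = 30672 / 299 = 102.58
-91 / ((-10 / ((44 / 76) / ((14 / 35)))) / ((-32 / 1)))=-8008 / 19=-421.47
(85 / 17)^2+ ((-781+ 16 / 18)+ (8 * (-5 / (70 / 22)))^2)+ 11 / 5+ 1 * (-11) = -605.87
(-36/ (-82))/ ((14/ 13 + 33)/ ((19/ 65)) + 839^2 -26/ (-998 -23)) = 174591/ 279981322504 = 0.00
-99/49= -2.02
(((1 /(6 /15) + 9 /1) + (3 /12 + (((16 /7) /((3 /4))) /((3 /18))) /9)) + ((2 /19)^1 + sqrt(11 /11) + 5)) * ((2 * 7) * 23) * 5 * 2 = 10950185 /171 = 64036.17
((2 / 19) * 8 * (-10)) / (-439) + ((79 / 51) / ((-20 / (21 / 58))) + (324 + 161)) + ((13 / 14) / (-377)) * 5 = 484.98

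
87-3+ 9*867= 7887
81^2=6561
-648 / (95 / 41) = -26568 / 95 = -279.66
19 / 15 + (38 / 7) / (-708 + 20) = 45467 / 36120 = 1.26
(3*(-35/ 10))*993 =-20853/ 2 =-10426.50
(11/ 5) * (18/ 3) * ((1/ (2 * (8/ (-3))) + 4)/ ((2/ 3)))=6039/ 80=75.49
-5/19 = -0.26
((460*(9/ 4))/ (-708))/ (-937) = 345/ 221132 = 0.00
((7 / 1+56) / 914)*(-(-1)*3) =189 / 914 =0.21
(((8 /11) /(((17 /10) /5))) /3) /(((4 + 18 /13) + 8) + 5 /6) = 0.05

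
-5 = -5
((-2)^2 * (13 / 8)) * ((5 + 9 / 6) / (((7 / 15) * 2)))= 2535 / 56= 45.27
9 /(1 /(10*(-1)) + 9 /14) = 315 /19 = 16.58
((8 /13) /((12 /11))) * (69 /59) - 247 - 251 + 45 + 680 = 227.66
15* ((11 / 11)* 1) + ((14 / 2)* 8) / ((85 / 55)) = 51.24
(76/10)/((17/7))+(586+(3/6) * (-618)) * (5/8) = 119853/680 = 176.25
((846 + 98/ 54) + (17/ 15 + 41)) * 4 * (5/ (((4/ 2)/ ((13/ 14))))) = 8263.80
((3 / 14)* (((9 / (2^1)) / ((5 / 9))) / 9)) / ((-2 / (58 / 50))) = -783 / 7000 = -0.11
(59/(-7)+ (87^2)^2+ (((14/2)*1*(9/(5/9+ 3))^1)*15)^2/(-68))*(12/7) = 98209223.58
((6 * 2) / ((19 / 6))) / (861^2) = 8 / 1565011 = 0.00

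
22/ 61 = 0.36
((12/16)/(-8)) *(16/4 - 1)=-9/32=-0.28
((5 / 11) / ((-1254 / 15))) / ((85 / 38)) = -5 / 2057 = -0.00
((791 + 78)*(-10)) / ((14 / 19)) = -82555 / 7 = -11793.57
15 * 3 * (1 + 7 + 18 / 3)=630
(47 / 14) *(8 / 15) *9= 564 / 35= 16.11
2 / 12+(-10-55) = -389 / 6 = -64.83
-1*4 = -4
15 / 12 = 1.25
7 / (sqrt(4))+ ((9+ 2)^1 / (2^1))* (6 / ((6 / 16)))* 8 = 1415 / 2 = 707.50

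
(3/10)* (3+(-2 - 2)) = -3/10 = -0.30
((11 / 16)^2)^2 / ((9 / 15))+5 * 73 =71835125 / 196608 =365.37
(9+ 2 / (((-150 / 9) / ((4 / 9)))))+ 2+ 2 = 971 / 75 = 12.95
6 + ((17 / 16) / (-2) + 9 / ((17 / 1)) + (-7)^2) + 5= 32639 / 544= 60.00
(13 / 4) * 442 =2873 / 2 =1436.50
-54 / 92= -27 / 46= -0.59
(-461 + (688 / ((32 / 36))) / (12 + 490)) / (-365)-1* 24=-2083436 / 91615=-22.74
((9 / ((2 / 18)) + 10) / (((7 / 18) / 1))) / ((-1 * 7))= -234 / 7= -33.43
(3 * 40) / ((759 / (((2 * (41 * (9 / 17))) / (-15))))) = -1968 / 4301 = -0.46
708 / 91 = 7.78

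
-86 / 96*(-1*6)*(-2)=-10.75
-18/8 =-9/4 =-2.25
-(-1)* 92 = 92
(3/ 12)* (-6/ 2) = -3/ 4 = -0.75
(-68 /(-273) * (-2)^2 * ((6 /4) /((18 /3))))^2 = 0.06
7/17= 0.41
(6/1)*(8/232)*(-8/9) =-16/87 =-0.18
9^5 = 59049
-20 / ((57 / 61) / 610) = -744200 / 57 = -13056.14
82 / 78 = 41 / 39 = 1.05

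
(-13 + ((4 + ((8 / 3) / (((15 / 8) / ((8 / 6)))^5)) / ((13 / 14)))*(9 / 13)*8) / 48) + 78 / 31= -9630767765423 / 966742846875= -9.96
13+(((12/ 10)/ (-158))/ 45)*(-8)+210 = 1321283/ 5925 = 223.00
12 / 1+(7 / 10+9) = 217 / 10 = 21.70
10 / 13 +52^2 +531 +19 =42312 / 13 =3254.77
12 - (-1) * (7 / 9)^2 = 1021 / 81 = 12.60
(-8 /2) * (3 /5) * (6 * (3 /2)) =-108 /5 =-21.60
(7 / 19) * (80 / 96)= 35 / 114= 0.31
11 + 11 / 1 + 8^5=32790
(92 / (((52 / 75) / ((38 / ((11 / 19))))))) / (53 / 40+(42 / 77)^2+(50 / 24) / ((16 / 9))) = 4383984000 / 1406587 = 3116.75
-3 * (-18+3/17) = 909/17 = 53.47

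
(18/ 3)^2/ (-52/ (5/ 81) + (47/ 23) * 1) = -4140/ 96641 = -0.04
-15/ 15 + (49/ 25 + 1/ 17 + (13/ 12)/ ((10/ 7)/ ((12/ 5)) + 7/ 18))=223409/ 105400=2.12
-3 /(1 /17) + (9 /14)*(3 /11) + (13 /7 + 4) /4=-15203 /308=-49.36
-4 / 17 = -0.24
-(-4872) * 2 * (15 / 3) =48720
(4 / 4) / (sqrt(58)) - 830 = -830 + sqrt(58) / 58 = -829.87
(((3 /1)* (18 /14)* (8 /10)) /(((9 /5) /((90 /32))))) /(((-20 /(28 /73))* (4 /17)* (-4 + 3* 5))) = -459 /12848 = -0.04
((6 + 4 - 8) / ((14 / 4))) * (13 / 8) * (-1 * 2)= -13 / 7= -1.86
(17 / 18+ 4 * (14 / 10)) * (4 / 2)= 589 / 45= 13.09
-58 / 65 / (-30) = 29 / 975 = 0.03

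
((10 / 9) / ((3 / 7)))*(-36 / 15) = -56 / 9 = -6.22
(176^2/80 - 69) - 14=1521/5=304.20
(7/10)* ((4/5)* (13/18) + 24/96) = 1043/1800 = 0.58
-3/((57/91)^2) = -7.65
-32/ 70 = -16/ 35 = -0.46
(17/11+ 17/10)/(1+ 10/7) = 147/110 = 1.34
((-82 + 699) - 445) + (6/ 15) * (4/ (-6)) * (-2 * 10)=177.33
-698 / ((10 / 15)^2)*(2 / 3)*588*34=-20931624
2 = 2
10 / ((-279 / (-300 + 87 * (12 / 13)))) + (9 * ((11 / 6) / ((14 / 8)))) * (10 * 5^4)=498779140 / 8463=58936.45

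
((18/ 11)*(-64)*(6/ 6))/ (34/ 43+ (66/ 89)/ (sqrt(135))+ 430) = -2477845952640/ 10192502253131+ 94787136*sqrt(15)/ 10192502253131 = -0.24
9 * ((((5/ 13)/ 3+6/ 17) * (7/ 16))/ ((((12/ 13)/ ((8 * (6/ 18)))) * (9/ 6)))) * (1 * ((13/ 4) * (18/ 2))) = 29029/ 272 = 106.72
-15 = -15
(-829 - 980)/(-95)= 1809/95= 19.04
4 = 4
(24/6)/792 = 1/198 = 0.01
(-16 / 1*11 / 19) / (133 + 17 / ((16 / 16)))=-88 / 1425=-0.06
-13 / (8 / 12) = -39 / 2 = -19.50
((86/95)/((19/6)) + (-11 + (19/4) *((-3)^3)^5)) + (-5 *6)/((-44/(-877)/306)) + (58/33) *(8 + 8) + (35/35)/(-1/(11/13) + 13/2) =-635027307654947/9292140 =-68340264.75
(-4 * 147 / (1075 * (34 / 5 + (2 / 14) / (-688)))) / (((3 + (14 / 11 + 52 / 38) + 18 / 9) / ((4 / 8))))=-6881952 / 1307455915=-0.01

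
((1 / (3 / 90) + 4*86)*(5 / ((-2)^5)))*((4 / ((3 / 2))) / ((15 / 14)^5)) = -50286544 / 455625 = -110.37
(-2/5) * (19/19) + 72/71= 218/355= 0.61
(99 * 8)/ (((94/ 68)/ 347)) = 9344016/ 47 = 198808.85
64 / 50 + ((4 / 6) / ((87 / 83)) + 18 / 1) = 129952 / 6525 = 19.92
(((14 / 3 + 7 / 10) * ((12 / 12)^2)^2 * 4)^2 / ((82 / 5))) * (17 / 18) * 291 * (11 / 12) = 470181019 / 66420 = 7078.91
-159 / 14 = -11.36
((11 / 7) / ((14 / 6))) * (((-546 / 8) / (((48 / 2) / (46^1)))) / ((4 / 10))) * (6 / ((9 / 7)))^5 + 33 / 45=-197421928 / 405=-487461.55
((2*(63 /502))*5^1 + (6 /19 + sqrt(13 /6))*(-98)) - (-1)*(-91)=-49*sqrt(78) /3 - 575582 /4769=-264.94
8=8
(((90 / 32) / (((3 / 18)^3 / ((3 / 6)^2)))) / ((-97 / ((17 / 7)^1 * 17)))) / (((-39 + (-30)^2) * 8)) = -117045 / 12471872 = -0.01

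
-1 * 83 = -83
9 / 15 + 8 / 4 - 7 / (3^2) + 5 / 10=209 / 90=2.32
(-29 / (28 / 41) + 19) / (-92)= 657 / 2576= 0.26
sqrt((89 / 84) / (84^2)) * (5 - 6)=-sqrt(1869) / 3528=-0.01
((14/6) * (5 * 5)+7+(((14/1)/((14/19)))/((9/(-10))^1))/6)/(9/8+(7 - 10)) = -13352/405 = -32.97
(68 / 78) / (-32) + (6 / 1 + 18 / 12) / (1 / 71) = 332263 / 624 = 532.47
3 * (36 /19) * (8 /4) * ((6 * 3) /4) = 972 /19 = 51.16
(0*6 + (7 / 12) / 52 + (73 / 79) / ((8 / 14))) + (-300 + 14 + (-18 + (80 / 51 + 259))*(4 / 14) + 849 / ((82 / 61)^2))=837414582365 / 3287040848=254.76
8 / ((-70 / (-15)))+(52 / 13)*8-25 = 61 / 7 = 8.71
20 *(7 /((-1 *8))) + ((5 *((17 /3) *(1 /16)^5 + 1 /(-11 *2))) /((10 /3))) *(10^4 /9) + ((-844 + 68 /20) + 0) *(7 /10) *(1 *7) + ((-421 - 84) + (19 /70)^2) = -14996422234873 /3179151360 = -4717.11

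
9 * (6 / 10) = 27 / 5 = 5.40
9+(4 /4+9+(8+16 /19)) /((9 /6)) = 1229 /57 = 21.56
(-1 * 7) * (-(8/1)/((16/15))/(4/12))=315/2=157.50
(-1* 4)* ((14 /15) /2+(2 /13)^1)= -484 /195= -2.48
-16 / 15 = -1.07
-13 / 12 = -1.08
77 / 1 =77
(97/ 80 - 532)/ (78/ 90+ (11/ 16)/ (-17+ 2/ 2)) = -2038224/ 3163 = -644.40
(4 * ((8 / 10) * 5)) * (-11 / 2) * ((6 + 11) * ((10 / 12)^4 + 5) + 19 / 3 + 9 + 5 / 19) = -29468593 / 3078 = -9573.94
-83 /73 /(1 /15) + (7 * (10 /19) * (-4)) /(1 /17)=-371135 /1387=-267.58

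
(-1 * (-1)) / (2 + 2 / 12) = 6 / 13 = 0.46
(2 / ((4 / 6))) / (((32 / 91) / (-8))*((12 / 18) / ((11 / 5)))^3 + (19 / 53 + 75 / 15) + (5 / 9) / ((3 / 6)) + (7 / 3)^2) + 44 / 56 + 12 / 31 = 1276641028463 / 896114489186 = 1.42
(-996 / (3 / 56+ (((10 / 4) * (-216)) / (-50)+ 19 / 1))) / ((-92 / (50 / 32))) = 0.57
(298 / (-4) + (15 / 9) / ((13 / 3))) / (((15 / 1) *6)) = -1927 / 2340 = -0.82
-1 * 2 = -2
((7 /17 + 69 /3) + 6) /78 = 0.38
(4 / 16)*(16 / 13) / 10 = 2 / 65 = 0.03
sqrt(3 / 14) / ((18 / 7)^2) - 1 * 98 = -98+ 7 * sqrt(42) / 648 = -97.93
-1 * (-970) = 970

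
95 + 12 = 107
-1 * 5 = -5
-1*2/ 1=-2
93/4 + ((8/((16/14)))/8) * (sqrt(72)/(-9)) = 93/4 - 7 * sqrt(2)/12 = 22.43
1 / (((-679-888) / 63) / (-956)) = 60228 / 1567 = 38.44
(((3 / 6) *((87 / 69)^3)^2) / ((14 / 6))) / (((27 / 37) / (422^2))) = 1959677551493834 / 9326261007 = 210124.67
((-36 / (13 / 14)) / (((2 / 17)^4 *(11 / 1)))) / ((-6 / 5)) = 8769705 / 572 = 15331.65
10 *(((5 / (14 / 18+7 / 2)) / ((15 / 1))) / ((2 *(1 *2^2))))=15 / 154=0.10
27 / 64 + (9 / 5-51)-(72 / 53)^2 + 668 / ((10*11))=-440504987 / 9887680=-44.55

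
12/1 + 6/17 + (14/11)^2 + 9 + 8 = 63711/2057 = 30.97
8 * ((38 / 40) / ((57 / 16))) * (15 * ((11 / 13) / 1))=352 / 13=27.08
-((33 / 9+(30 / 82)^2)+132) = -684842 / 5043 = -135.80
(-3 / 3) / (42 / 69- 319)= 23 / 7323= 0.00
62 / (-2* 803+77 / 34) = -0.04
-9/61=-0.15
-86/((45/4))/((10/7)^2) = -4214/1125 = -3.75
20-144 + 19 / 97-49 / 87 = -1049536 / 8439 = -124.37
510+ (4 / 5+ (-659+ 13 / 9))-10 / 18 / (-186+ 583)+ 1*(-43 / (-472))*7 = -1232118371 / 8432280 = -146.12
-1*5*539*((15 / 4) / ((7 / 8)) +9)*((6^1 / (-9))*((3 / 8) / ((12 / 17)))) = 202895 / 16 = 12680.94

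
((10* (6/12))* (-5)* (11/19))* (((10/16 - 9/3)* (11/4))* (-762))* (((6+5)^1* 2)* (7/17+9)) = -253555500/17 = -14915029.41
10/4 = 5/2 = 2.50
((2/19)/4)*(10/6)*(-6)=-5/19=-0.26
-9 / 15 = -3 / 5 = -0.60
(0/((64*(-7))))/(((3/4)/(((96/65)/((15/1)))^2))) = 0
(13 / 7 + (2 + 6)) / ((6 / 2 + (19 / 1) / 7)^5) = 165669 / 102400000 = 0.00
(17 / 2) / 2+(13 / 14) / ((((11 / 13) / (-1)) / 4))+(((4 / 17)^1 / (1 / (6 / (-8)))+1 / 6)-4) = -65179 / 15708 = -4.15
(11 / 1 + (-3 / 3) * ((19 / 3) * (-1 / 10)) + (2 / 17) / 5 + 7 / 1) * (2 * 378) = 239778 / 17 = 14104.59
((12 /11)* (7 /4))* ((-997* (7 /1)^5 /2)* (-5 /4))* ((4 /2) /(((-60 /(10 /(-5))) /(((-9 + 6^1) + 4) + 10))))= 117296053 /8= 14662006.62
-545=-545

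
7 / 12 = 0.58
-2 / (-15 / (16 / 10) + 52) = -16 / 341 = -0.05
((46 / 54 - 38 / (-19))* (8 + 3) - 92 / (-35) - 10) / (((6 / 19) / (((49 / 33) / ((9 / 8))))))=12065228 / 120285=100.31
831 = 831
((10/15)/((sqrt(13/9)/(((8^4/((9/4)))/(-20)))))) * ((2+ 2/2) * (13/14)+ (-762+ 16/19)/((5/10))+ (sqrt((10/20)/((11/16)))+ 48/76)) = -16384 * sqrt(286)/6435+ 127299584 * sqrt(13)/5985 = 76646.19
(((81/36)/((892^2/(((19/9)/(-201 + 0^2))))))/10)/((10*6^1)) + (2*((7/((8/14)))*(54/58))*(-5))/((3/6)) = -2539024294464551/11131021094400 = -228.10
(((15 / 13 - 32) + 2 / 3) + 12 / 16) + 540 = 79649 / 156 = 510.57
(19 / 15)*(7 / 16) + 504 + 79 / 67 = 8132191 / 16080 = 505.73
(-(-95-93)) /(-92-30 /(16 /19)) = -1504 /1021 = -1.47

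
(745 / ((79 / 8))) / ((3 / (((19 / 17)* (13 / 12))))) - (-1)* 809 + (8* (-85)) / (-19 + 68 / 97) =3761428319 / 4290885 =876.61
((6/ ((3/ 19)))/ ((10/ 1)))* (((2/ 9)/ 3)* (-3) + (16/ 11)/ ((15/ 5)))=1.00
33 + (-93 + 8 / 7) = -412 / 7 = -58.86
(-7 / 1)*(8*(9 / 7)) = -72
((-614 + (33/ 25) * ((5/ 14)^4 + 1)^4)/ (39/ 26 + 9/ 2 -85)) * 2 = 33354918641344350379487/ 2150728921086753996800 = 15.51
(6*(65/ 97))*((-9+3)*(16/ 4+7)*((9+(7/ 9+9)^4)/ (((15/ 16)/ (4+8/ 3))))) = -10987632198400/ 636417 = -17264831.39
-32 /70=-16 /35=-0.46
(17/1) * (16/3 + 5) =175.67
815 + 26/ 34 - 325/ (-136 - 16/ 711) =1345130291/ 1644104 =818.15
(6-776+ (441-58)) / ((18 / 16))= -344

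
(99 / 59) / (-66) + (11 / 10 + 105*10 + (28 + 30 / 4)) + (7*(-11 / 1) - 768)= 142529 / 590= 241.57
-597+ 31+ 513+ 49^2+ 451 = 2799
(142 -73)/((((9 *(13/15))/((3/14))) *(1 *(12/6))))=345/364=0.95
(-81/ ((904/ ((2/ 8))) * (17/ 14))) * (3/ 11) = -1701/ 338096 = -0.01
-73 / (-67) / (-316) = -73 / 21172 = -0.00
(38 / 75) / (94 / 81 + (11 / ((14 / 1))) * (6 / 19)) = 0.36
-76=-76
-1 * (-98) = 98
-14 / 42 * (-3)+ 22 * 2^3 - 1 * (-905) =1082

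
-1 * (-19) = 19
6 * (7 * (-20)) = -840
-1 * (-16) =16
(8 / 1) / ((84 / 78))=52 / 7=7.43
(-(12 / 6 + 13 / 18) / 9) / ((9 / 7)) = -343 / 1458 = -0.24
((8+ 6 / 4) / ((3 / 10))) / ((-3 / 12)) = -380 / 3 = -126.67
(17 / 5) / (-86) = -17 / 430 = -0.04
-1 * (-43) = 43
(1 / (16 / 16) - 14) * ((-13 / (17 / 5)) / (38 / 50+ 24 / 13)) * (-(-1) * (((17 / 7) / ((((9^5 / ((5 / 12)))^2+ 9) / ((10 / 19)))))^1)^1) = 5281250 / 4350901843197063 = 0.00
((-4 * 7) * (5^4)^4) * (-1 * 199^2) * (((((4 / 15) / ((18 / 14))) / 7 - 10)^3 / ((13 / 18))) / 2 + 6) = -3271863509006845703125000 / 28431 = -115080845169246445890.93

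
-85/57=-1.49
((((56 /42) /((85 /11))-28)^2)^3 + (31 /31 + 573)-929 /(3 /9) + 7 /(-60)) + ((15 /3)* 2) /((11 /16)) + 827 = 5617370052652314549147749 /12097447863187500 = 464343398.39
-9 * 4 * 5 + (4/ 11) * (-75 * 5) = -3480/ 11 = -316.36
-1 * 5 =-5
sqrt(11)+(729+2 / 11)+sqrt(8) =2 * sqrt(2)+sqrt(11)+8021 / 11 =735.33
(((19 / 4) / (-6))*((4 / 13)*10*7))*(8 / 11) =-12.40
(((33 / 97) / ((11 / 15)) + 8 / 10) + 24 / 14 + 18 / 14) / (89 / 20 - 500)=-752 / 87397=-0.01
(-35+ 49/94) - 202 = -22229/94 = -236.48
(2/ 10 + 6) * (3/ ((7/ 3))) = 279/ 35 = 7.97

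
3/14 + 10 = 143/14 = 10.21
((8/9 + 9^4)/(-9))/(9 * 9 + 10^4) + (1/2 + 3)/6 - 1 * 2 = -4863407/3266244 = -1.49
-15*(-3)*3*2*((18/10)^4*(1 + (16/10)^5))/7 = 12716674542/2734375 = 4650.67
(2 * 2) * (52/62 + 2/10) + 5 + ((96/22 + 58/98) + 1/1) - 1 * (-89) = 8697896/83545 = 104.11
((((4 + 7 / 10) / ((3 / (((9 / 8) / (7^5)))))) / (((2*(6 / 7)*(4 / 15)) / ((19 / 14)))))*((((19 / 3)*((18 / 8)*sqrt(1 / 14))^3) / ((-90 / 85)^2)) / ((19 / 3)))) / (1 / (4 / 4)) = 6968079*sqrt(14) / 431773712384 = 0.00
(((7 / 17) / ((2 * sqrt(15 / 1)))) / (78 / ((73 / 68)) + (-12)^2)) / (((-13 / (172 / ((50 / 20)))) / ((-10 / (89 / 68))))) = 87892 * sqrt(15) / 34310835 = 0.01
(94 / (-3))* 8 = -752 / 3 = -250.67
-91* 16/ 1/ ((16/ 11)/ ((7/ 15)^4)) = -2403401/ 50625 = -47.47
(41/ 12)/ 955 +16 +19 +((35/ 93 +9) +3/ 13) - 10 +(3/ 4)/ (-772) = 123397125571/ 3565389360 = 34.61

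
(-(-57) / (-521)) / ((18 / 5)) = -95 / 3126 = -0.03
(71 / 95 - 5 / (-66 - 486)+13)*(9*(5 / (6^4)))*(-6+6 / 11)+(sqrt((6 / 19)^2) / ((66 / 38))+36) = 46483753 / 1384416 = 33.58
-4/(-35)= 4/35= 0.11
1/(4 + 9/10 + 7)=10/119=0.08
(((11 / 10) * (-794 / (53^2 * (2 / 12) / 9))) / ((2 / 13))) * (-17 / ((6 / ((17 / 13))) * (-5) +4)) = -97.95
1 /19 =0.05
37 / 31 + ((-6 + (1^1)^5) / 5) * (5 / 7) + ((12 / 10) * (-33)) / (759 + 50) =377714 / 877765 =0.43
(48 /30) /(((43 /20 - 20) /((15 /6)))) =-80 /357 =-0.22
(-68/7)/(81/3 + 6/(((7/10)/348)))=-0.00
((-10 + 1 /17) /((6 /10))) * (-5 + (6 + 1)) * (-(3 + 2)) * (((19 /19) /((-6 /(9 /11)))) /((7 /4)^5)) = -4326400 /3142909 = -1.38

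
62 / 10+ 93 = 496 / 5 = 99.20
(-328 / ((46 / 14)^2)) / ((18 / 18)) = -16072 / 529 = -30.38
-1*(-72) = 72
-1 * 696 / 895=-696 / 895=-0.78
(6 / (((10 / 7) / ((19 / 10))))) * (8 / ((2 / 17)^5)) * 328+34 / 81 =1881422694553 / 2025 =929097626.94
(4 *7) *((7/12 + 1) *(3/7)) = 19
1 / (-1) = -1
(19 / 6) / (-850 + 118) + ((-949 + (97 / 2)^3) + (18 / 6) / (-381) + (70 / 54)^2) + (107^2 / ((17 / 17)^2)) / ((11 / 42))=38976378749705 / 248492772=156851.16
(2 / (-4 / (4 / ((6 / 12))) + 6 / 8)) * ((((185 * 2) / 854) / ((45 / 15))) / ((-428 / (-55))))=20350 / 137067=0.15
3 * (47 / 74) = 141 / 74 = 1.91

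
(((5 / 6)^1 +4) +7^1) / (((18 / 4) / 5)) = 355 / 27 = 13.15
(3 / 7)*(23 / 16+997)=47925 / 112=427.90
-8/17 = -0.47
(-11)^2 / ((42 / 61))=7381 / 42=175.74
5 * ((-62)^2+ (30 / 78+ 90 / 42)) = 1750170 / 91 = 19232.64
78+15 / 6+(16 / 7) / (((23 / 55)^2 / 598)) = 2542721 / 322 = 7896.65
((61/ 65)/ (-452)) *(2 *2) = -61/ 7345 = -0.01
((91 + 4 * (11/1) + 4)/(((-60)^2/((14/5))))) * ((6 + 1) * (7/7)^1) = 6811/9000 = 0.76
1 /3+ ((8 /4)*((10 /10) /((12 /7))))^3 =415 /216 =1.92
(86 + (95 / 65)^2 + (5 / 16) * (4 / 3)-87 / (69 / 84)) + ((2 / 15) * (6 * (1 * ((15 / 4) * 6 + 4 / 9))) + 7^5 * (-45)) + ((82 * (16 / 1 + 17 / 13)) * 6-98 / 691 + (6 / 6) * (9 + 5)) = -361527804795817 / 483465060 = -747784.76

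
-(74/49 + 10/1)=-564/49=-11.51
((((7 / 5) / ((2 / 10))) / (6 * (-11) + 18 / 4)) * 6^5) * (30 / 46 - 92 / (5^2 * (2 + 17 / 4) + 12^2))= -346586688 / 1132543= -306.03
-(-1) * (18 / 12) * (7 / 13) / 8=21 / 208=0.10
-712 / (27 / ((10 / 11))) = -7120 / 297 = -23.97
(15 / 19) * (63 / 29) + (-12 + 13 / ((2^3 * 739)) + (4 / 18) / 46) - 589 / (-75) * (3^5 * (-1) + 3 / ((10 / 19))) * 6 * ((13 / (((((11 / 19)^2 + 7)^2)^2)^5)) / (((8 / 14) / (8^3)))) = -243069635666040710299429161353247754186657457108213800550302447766524118493721 / 23649722076193168685995654862611971775474855583408775277616959451616509952000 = -10.28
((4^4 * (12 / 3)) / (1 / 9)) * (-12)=-110592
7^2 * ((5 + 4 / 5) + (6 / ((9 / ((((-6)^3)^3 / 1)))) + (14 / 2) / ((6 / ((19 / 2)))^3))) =-2844314700367 / 8640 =-329203090.32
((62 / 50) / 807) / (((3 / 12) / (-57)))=-2356 / 6725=-0.35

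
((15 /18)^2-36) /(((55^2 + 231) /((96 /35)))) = -1271 /42735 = -0.03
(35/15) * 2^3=56/3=18.67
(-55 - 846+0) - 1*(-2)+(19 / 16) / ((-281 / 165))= -4045039 / 4496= -899.70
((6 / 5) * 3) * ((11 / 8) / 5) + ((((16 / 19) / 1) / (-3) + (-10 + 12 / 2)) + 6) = 15443 / 5700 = 2.71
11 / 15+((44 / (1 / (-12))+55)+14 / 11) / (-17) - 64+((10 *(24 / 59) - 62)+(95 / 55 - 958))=-173723897 / 165495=-1049.72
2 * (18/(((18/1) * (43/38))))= 76/43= 1.77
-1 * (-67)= 67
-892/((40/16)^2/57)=-203376/25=-8135.04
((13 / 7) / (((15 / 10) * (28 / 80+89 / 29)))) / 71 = 15080 / 2956653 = 0.01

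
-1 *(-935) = 935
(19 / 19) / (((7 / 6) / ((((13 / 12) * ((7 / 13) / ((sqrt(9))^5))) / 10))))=1 / 4860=0.00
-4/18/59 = -0.00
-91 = -91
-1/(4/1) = -1/4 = -0.25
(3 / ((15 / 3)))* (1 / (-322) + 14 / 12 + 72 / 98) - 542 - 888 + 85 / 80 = -128730317 / 90160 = -1427.80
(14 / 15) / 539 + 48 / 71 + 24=2023702 / 82005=24.68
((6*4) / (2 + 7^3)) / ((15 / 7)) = 56 / 1725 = 0.03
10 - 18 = -8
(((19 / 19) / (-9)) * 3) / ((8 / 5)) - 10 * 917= -220085 / 24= -9170.21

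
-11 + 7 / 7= -10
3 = 3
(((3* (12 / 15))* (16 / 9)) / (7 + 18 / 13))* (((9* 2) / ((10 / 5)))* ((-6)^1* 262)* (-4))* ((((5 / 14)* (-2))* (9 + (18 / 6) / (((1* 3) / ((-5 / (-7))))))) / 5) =-1067249664 / 26705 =-39964.41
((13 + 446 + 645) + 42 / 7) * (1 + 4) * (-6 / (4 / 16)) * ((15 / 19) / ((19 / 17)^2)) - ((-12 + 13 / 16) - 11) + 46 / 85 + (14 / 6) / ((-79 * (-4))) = -186064394319467 / 2210792880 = -84161.84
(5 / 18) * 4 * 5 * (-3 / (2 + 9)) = -50 / 33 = -1.52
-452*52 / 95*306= -75707.62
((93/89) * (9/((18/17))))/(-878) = -1581/156284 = -0.01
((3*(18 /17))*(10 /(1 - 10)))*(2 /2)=-3.53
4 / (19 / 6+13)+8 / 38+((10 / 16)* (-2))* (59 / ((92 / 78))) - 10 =-72.07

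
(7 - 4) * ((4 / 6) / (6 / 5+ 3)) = 10 / 21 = 0.48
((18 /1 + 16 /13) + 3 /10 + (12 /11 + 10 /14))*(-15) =-640719 /2002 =-320.04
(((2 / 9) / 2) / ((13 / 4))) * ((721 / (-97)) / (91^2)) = -412 / 13425867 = -0.00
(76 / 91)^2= 5776 / 8281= 0.70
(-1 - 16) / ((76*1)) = -17 / 76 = -0.22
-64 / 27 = -2.37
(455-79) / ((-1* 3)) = -376 / 3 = -125.33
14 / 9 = 1.56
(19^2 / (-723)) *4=-1444 / 723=-2.00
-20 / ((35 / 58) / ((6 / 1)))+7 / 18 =-25007 / 126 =-198.47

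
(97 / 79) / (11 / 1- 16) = -97 / 395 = -0.25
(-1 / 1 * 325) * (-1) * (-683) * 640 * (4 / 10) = -56825600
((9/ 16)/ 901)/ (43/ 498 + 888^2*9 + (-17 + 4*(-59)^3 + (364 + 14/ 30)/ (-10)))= 56025/ 563145302514112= 0.00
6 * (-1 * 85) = -510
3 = 3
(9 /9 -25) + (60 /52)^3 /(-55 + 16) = -686589 /28561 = -24.04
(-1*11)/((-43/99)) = 1089/43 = 25.33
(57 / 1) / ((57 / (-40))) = -40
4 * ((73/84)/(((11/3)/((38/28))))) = 1387/1078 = 1.29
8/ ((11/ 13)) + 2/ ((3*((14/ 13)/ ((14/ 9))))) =3094/ 297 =10.42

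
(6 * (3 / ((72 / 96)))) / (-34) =-12 / 17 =-0.71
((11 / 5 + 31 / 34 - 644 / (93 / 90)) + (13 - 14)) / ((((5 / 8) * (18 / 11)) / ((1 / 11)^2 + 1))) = -798678124 / 1304325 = -612.33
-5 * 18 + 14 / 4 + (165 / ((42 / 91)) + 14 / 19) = 5163 / 19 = 271.74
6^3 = 216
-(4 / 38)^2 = -4 / 361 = -0.01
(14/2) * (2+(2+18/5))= 266/5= 53.20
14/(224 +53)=14/277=0.05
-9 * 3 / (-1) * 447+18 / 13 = 156915 / 13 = 12070.38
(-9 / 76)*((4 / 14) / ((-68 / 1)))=9 / 18088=0.00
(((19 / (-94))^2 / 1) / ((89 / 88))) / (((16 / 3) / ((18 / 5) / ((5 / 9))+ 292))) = 44447403 / 19660100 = 2.26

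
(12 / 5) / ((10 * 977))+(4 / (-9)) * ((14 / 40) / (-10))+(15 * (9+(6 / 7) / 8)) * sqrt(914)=6947 / 439650+3825 * sqrt(914) / 28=4129.98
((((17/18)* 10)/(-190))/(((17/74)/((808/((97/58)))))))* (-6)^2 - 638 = -8111706/1843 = -4401.36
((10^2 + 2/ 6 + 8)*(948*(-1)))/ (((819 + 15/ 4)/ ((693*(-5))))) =474474000/ 1097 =432519.60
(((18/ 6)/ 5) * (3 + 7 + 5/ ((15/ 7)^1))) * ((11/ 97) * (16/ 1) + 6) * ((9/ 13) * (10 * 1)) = 504828/ 1261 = 400.34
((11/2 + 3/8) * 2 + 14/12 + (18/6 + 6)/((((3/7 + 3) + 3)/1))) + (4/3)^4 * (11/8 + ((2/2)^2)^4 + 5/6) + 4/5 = 122747/4860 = 25.26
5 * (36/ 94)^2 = 0.73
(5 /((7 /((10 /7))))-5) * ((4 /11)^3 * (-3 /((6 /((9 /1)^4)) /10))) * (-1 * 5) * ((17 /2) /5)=-3479954400 /65219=-53357.98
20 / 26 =10 / 13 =0.77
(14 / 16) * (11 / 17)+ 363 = 49445 / 136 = 363.57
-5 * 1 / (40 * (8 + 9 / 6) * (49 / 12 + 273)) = -3 / 63175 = -0.00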